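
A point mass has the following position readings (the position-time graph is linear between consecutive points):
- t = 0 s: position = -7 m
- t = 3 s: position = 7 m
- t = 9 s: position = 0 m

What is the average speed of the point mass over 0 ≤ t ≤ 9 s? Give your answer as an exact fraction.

Average speed = (total path length)/(elapsed time); on a piecewise-linear x-t graph the path length is Σ|Δx|.
0–3 s: |Δx| = |7 − -7| = 14 m
3–9 s: |Δx| = |0 − 7| = 7 m
Total path = 21 m; average speed = 21/9 = 7/3 m/s.

7/3 m/s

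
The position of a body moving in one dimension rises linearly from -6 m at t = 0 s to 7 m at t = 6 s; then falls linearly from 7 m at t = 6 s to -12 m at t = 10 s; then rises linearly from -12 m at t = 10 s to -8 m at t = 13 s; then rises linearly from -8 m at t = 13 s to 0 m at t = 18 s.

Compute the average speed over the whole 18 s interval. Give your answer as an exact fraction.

Average speed = (total path length)/(elapsed time); on a piecewise-linear x-t graph the path length is Σ|Δx|.
0–6 s: |Δx| = |7 − -6| = 13 m
6–10 s: |Δx| = |-12 − 7| = 19 m
10–13 s: |Δx| = |-8 − -12| = 4 m
13–18 s: |Δx| = |0 − -8| = 8 m
Total path = 44 m; average speed = 44/18 = 22/9 m/s.

22/9 m/s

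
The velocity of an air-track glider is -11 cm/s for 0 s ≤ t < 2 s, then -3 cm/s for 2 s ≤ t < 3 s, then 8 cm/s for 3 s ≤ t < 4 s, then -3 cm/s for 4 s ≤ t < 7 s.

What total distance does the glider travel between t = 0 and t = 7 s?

Distance (not displacement) is the total path length: add the absolute areas under v-t.
0–2 s: |-11| × 2 = 22 cm
2–3 s: |-3| × 1 = 3 cm
3–4 s: |8| × 1 = 8 cm
4–7 s: |-3| × 3 = 9 cm
Total distance = 42 cm

42 cm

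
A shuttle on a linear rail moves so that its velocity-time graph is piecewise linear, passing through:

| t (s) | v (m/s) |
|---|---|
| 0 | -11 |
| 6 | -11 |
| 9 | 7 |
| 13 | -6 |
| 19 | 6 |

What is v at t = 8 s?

On 6–9 s the graph is linear from -11 to 7 m/s: v(8) = -11 + (7 − -11)·(8 − 6)/(9 − 6) = 1 m/s.

1 m/s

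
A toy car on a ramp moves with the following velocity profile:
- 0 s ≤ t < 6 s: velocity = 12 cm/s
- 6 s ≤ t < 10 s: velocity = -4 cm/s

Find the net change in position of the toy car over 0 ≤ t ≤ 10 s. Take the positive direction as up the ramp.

Displacement is the signed area under the v-t curve.
0–6 s: 12 × 6 = 72 cm
6–10 s: -4 × 4 = -16 cm
Net displacement = 56 cm

56 cm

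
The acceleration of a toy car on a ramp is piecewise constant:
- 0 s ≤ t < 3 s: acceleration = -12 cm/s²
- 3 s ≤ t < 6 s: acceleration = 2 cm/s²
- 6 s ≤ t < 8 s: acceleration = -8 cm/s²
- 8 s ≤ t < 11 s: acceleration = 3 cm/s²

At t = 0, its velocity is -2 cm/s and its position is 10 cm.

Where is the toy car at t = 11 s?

-365.5 cm

On each constant-a segment, Δv = aΔt and Δx = v₀Δt + ½aΔt²; chain segment to segment.
0–3 s: v starts -2 cm/s; Δx = -2·3 + ½·-12·3² = -60 cm; v ends -38 cm/s.
3–6 s: v starts -38 cm/s; Δx = -38·3 + ½·2·3² = -105 cm; v ends -32 cm/s.
6–8 s: v starts -32 cm/s; Δx = -32·2 + ½·-8·2² = -80 cm; v ends -48 cm/s.
8–11 s: v starts -48 cm/s; Δx = -48·3 + ½·3·3² = -130.5 cm; v ends -39 cm/s.
x(11) = 10 + Σ Δx = -365.5 cm.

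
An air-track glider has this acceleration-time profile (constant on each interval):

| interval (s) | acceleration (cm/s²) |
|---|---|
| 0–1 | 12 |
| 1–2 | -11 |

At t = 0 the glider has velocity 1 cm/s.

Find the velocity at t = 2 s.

2 cm/s

Δv equals the area under the a-t graph; then v = v₀ + Δv.
0–1 s: 12 × 1 = 12 cm/s
1–2 s: -11 × 1 = -11 cm/s
Δv = 1 cm/s, so v(2) = 1 + (1) = 2 cm/s.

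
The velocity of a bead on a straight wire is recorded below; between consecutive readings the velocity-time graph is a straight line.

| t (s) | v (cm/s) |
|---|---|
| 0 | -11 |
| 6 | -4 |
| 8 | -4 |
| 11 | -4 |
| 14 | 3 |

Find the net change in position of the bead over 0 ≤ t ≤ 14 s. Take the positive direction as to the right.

Displacement is the signed area under the v-t curve.
0–6 s: ½(-11 + -4)(6) = -45 cm
6–8 s: -4 × 2 = -8 cm
8–11 s: -4 × 3 = -12 cm
11–14 s: ½(-4 + 3)(3) = -1.5 cm
Net displacement = -66.5 cm

-66.5 cm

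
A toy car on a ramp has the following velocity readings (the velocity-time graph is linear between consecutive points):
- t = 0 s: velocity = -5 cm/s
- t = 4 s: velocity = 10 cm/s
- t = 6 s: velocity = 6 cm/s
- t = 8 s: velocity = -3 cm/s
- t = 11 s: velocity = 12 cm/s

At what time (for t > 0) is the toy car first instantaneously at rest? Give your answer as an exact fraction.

v changes sign on 0–4 s (from -5 to 10); the graph is linear there, so v = 0 at t = 0 + (5)·(4 − 0)/(10 − -5) = 4/3 s.

t = 4/3 s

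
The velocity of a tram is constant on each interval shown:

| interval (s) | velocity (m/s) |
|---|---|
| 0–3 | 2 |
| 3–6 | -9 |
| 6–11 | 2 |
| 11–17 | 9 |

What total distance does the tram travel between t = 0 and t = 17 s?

Total distance travelled is ∫|v| dt — sum the magnitudes of each area piece.
0–3 s: |2| × 3 = 6 m
3–6 s: |-9| × 3 = 27 m
6–11 s: |2| × 5 = 10 m
11–17 s: |9| × 6 = 54 m
Total distance = 97 m

97 m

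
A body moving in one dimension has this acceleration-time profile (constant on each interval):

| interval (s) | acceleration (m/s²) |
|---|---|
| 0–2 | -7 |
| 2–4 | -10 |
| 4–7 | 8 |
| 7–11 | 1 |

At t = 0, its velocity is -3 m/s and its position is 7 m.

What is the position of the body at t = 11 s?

-186 m

On each constant-a segment, Δv = aΔt and Δx = v₀Δt + ½aΔt²; chain segment to segment.
0–2 s: v starts -3 m/s; Δx = -3·2 + ½·-7·2² = -20 m; v ends -17 m/s.
2–4 s: v starts -17 m/s; Δx = -17·2 + ½·-10·2² = -54 m; v ends -37 m/s.
4–7 s: v starts -37 m/s; Δx = -37·3 + ½·8·3² = -75 m; v ends -13 m/s.
7–11 s: v starts -13 m/s; Δx = -13·4 + ½·1·4² = -44 m; v ends -9 m/s.
x(11) = 7 + Σ Δx = -186 m.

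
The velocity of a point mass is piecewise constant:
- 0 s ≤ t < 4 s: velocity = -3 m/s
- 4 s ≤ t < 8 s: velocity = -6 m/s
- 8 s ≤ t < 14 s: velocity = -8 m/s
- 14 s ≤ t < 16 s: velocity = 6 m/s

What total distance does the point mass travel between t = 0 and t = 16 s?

96 m

Distance (not displacement) is the total path length: add the absolute areas under v-t.
0–4 s: |-3| × 4 = 12 m
4–8 s: |-6| × 4 = 24 m
8–14 s: |-8| × 6 = 48 m
14–16 s: |6| × 2 = 12 m
Total distance = 96 m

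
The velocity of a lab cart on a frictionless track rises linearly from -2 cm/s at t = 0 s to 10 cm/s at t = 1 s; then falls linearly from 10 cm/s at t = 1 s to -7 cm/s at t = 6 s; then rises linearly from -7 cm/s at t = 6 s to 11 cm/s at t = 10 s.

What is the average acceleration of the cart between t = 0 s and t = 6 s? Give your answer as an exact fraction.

-5/6 cm/s²

Average acceleration = Δv/Δt = (-7 − -2)/(6 − 0) = -5/6 cm/s².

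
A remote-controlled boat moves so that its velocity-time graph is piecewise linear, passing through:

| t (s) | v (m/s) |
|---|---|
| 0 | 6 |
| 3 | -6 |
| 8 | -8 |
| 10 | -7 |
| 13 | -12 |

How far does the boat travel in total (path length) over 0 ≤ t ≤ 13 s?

87.5 m

Total distance travelled is ∫|v| dt — sum the magnitudes of each area piece.
0–3 s: v = 0 at t = 1.5 s; triangle areas 4.5 + 4.5 = 9 m
3–8 s: |½(-6 + -8)(5)| = 35 m
8–10 s: |½(-8 + -7)(2)| = 15 m
10–13 s: |½(-7 + -12)(3)| = 28.5 m
Total distance = 87.5 m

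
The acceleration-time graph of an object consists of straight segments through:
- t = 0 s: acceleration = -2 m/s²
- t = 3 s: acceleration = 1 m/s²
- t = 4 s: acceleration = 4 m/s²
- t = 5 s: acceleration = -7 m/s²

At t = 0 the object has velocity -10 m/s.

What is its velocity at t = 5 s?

Δv equals the area under the a-t graph; then v = v₀ + Δv.
0–3 s: ½(-2 + 1)(3) = -1.5 m/s
3–4 s: ½(1 + 4)(1) = 2.5 m/s
4–5 s: ½(4 + -7)(1) = -1.5 m/s
Δv = -0.5 m/s, so v(5) = -10 + (-0.5) = -10.5 m/s.

-10.5 m/s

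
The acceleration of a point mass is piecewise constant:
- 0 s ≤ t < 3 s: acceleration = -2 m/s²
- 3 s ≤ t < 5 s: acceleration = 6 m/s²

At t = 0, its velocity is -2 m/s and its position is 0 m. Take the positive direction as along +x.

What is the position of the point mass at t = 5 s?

-19 m

On each constant-a segment, Δv = aΔt and Δx = v₀Δt + ½aΔt²; chain segment to segment.
0–3 s: v starts -2 m/s; Δx = -2·3 + ½·-2·3² = -15 m; v ends -8 m/s.
3–5 s: v starts -8 m/s; Δx = -8·2 + ½·6·2² = -4 m; v ends 4 m/s.
x(5) = 0 + Σ Δx = -19 m.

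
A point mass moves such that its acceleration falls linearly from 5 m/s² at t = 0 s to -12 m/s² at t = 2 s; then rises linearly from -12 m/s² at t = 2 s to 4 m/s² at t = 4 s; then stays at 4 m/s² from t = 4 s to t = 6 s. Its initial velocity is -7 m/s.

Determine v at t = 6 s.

Δv equals the area under the a-t graph; then v = v₀ + Δv.
0–2 s: ½(5 + -12)(2) = -7 m/s
2–4 s: ½(-12 + 4)(2) = -8 m/s
4–6 s: 4 × 2 = 8 m/s
Δv = -7 m/s, so v(6) = -7 + (-7) = -14 m/s.

-14 m/s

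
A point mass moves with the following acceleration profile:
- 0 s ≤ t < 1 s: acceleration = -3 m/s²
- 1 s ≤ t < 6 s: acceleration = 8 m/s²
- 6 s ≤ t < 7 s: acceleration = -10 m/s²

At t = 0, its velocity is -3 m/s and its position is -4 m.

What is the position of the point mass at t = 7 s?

On each constant-a segment, Δv = aΔt and Δx = v₀Δt + ½aΔt²; chain segment to segment.
0–1 s: v starts -3 m/s; Δx = -3·1 + ½·-3·1² = -4.5 m; v ends -6 m/s.
1–6 s: v starts -6 m/s; Δx = -6·5 + ½·8·5² = 70 m; v ends 34 m/s.
6–7 s: v starts 34 m/s; Δx = 34·1 + ½·-10·1² = 29 m; v ends 24 m/s.
x(7) = -4 + Σ Δx = 90.5 m.

90.5 m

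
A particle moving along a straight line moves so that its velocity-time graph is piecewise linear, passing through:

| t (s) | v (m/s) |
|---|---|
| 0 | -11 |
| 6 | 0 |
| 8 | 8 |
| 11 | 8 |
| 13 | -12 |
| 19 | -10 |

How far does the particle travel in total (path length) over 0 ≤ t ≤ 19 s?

141.4 m

Total distance travelled is ∫|v| dt — sum the magnitudes of each area piece.
0–6 s: |½(-11 + 0)(6)| = 33 m
6–8 s: |½(0 + 8)(2)| = 8 m
8–11 s: |8| × 3 = 24 m
11–13 s: v = 0 at t = 11.8 s; triangle areas 3.2 + 7.2 = 10.4 m
13–19 s: |½(-12 + -10)(6)| = 66 m
Total distance = 141.4 m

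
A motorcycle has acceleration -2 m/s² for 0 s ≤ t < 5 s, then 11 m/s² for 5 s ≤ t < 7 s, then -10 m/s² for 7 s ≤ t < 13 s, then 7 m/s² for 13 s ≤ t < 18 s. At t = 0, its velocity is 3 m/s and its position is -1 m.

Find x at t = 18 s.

-230.5 m

On each constant-a segment, Δv = aΔt and Δx = v₀Δt + ½aΔt²; chain segment to segment.
0–5 s: v starts 3 m/s; Δx = 3·5 + ½·-2·5² = -10 m; v ends -7 m/s.
5–7 s: v starts -7 m/s; Δx = -7·2 + ½·11·2² = 8 m; v ends 15 m/s.
7–13 s: v starts 15 m/s; Δx = 15·6 + ½·-10·6² = -90 m; v ends -45 m/s.
13–18 s: v starts -45 m/s; Δx = -45·5 + ½·7·5² = -137.5 m; v ends -10 m/s.
x(18) = -1 + Σ Δx = -230.5 m.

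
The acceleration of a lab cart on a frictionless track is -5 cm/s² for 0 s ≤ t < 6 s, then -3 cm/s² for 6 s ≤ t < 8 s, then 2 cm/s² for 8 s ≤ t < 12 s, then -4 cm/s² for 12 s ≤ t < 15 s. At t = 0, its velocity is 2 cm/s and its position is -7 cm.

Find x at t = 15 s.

-363 cm

On each constant-a segment, Δv = aΔt and Δx = v₀Δt + ½aΔt²; chain segment to segment.
0–6 s: v starts 2 cm/s; Δx = 2·6 + ½·-5·6² = -78 cm; v ends -28 cm/s.
6–8 s: v starts -28 cm/s; Δx = -28·2 + ½·-3·2² = -62 cm; v ends -34 cm/s.
8–12 s: v starts -34 cm/s; Δx = -34·4 + ½·2·4² = -120 cm; v ends -26 cm/s.
12–15 s: v starts -26 cm/s; Δx = -26·3 + ½·-4·3² = -96 cm; v ends -38 cm/s.
x(15) = -7 + Σ Δx = -363 cm.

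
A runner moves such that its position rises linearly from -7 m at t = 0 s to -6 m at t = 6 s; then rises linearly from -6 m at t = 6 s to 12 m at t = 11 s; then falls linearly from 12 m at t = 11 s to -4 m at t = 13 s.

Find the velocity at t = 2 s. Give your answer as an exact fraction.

Velocity is the slope of the x-t graph on 0–6 s: (-6 − -7)/(6 − 0) = 1/6 m/s.

1/6 m/s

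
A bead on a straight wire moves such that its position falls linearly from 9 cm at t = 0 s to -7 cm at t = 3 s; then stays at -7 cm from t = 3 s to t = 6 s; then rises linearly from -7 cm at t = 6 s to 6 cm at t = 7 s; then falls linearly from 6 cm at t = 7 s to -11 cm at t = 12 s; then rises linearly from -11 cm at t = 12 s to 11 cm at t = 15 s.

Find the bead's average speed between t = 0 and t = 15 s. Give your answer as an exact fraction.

Average speed = (total path length)/(elapsed time); on a piecewise-linear x-t graph the path length is Σ|Δx|.
0–3 s: |Δx| = |-7 − 9| = 16 cm
3–6 s: |Δx| = |-7 − -7| = 0 cm
6–7 s: |Δx| = |6 − -7| = 13 cm
7–12 s: |Δx| = |-11 − 6| = 17 cm
12–15 s: |Δx| = |11 − -11| = 22 cm
Total path = 68 cm; average speed = 68/15 = 68/15 cm/s.

68/15 cm/s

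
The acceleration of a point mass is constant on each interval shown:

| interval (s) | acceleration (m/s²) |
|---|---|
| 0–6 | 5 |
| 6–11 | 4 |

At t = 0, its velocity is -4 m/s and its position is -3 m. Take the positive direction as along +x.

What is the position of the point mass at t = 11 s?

243 m

On each constant-a segment, Δv = aΔt and Δx = v₀Δt + ½aΔt²; chain segment to segment.
0–6 s: v starts -4 m/s; Δx = -4·6 + ½·5·6² = 66 m; v ends 26 m/s.
6–11 s: v starts 26 m/s; Δx = 26·5 + ½·4·5² = 180 m; v ends 46 m/s.
x(11) = -3 + Σ Δx = 243 m.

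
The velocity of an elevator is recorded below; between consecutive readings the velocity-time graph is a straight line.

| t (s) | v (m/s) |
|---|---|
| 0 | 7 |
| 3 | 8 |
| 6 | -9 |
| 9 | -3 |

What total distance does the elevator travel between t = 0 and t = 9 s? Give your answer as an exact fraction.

Distance (not displacement) is the total path length: add the absolute areas under v-t.
0–3 s: |½(7 + 8)(3)| = 22.5 m
3–6 s: v = 0 at t = 75/17 s; triangle areas 96/17 + 243/34 = 435/34 m
6–9 s: |½(-9 + -3)(3)| = 18 m
Total distance = 906/17 m

906/17 m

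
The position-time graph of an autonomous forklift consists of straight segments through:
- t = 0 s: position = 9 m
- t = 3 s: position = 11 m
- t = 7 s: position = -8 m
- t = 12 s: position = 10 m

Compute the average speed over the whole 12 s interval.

Average speed = (total path length)/(elapsed time); on a piecewise-linear x-t graph the path length is Σ|Δx|.
0–3 s: |Δx| = |11 − 9| = 2 m
3–7 s: |Δx| = |-8 − 11| = 19 m
7–12 s: |Δx| = |10 − -8| = 18 m
Total path = 39 m; average speed = 39/12 = 3.25 m/s.

3.25 m/s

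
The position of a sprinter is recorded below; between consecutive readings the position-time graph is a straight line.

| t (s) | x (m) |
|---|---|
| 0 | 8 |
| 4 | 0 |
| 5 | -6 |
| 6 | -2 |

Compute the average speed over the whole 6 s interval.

3 m/s

Average speed = (total path length)/(elapsed time); on a piecewise-linear x-t graph the path length is Σ|Δx|.
0–4 s: |Δx| = |0 − 8| = 8 m
4–5 s: |Δx| = |-6 − 0| = 6 m
5–6 s: |Δx| = |-2 − -6| = 4 m
Total path = 18 m; average speed = 18/6 = 3 m/s.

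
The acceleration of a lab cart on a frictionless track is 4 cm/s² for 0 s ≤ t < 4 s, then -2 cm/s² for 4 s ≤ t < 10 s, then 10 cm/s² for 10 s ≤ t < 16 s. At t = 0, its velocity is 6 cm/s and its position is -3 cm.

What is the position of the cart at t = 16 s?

On each constant-a segment, Δv = aΔt and Δx = v₀Δt + ½aΔt²; chain segment to segment.
0–4 s: v starts 6 cm/s; Δx = 6·4 + ½·4·4² = 56 cm; v ends 22 cm/s.
4–10 s: v starts 22 cm/s; Δx = 22·6 + ½·-2·6² = 96 cm; v ends 10 cm/s.
10–16 s: v starts 10 cm/s; Δx = 10·6 + ½·10·6² = 240 cm; v ends 70 cm/s.
x(16) = -3 + Σ Δx = 389 cm.

389 cm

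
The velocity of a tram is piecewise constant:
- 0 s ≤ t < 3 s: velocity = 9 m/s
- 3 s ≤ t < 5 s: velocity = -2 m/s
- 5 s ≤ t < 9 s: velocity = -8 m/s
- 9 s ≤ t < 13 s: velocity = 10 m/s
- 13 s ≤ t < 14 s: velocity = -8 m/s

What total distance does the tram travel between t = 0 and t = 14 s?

Total distance travelled is ∫|v| dt — sum the magnitudes of each area piece.
0–3 s: |9| × 3 = 27 m
3–5 s: |-2| × 2 = 4 m
5–9 s: |-8| × 4 = 32 m
9–13 s: |10| × 4 = 40 m
13–14 s: |-8| × 1 = 8 m
Total distance = 111 m

111 m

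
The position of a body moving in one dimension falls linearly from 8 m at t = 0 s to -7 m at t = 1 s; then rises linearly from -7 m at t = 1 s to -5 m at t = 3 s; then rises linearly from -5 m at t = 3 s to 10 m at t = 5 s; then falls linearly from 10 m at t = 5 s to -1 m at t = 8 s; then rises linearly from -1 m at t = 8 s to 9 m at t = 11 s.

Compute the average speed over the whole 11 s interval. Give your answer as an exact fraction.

53/11 m/s

Average speed = (total path length)/(elapsed time); on a piecewise-linear x-t graph the path length is Σ|Δx|.
0–1 s: |Δx| = |-7 − 8| = 15 m
1–3 s: |Δx| = |-5 − -7| = 2 m
3–5 s: |Δx| = |10 − -5| = 15 m
5–8 s: |Δx| = |-1 − 10| = 11 m
8–11 s: |Δx| = |9 − -1| = 10 m
Total path = 53 m; average speed = 53/11 = 53/11 m/s.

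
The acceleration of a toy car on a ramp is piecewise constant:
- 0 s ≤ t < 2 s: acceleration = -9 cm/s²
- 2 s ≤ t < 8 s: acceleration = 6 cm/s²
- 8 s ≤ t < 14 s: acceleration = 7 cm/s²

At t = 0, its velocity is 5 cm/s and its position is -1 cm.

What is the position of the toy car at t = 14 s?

On each constant-a segment, Δv = aΔt and Δx = v₀Δt + ½aΔt²; chain segment to segment.
0–2 s: v starts 5 cm/s; Δx = 5·2 + ½·-9·2² = -8 cm; v ends -13 cm/s.
2–8 s: v starts -13 cm/s; Δx = -13·6 + ½·6·6² = 30 cm; v ends 23 cm/s.
8–14 s: v starts 23 cm/s; Δx = 23·6 + ½·7·6² = 264 cm; v ends 65 cm/s.
x(14) = -1 + Σ Δx = 285 cm.

285 cm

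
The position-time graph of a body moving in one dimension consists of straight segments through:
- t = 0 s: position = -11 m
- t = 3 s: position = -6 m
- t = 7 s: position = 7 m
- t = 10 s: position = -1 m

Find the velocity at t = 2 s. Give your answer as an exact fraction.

5/3 m/s

Velocity is the slope of the x-t graph on 0–3 s: (-6 − -11)/(3 − 0) = 5/3 m/s.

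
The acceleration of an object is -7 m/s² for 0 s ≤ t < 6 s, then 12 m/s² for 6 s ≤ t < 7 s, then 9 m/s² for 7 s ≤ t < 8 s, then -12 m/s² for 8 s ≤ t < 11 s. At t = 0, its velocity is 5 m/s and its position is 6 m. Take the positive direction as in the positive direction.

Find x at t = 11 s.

On each constant-a segment, Δv = aΔt and Δx = v₀Δt + ½aΔt²; chain segment to segment.
0–6 s: v starts 5 m/s; Δx = 5·6 + ½·-7·6² = -96 m; v ends -37 m/s.
6–7 s: v starts -37 m/s; Δx = -37·1 + ½·12·1² = -31 m; v ends -25 m/s.
7–8 s: v starts -25 m/s; Δx = -25·1 + ½·9·1² = -20.5 m; v ends -16 m/s.
8–11 s: v starts -16 m/s; Δx = -16·3 + ½·-12·3² = -102 m; v ends -52 m/s.
x(11) = 6 + Σ Δx = -243.5 m.

-243.5 m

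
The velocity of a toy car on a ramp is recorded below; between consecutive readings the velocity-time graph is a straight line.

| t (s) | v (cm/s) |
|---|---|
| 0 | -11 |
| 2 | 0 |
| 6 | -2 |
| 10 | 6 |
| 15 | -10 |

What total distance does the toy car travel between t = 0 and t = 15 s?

Total distance travelled is ∫|v| dt — sum the magnitudes of each area piece.
0–2 s: |½(-11 + 0)(2)| = 11 cm
2–6 s: |½(0 + -2)(4)| = 4 cm
6–10 s: v = 0 at t = 7 s; triangle areas 1 + 9 = 10 cm
10–15 s: v = 0 at t = 11.875 s; triangle areas 5.625 + 15.625 = 21.25 cm
Total distance = 46.25 cm

46.25 cm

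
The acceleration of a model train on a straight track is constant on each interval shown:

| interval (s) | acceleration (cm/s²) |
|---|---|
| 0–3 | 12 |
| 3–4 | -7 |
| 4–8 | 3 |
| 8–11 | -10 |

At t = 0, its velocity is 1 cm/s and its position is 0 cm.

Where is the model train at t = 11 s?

315.5 cm

On each constant-a segment, Δv = aΔt and Δx = v₀Δt + ½aΔt²; chain segment to segment.
0–3 s: v starts 1 cm/s; Δx = 1·3 + ½·12·3² = 57 cm; v ends 37 cm/s.
3–4 s: v starts 37 cm/s; Δx = 37·1 + ½·-7·1² = 33.5 cm; v ends 30 cm/s.
4–8 s: v starts 30 cm/s; Δx = 30·4 + ½·3·4² = 144 cm; v ends 42 cm/s.
8–11 s: v starts 42 cm/s; Δx = 42·3 + ½·-10·3² = 81 cm; v ends 12 cm/s.
x(11) = 0 + Σ Δx = 315.5 cm.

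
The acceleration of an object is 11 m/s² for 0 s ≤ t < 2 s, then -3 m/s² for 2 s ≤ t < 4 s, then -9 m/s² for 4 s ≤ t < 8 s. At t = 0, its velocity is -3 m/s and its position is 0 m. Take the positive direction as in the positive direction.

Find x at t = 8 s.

On each constant-a segment, Δv = aΔt and Δx = v₀Δt + ½aΔt²; chain segment to segment.
0–2 s: v starts -3 m/s; Δx = -3·2 + ½·11·2² = 16 m; v ends 19 m/s.
2–4 s: v starts 19 m/s; Δx = 19·2 + ½·-3·2² = 32 m; v ends 13 m/s.
4–8 s: v starts 13 m/s; Δx = 13·4 + ½·-9·4² = -20 m; v ends -23 m/s.
x(8) = 0 + Σ Δx = 28 m.

28 m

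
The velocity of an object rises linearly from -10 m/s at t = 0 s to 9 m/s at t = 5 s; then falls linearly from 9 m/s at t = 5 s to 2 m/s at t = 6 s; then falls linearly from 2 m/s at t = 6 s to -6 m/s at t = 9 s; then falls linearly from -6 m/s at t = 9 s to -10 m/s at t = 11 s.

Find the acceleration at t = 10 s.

Acceleration is the slope of the v-t graph on 9–11 s: (-10 − -6)/(11 − 9) = -2 m/s².

-2 m/s²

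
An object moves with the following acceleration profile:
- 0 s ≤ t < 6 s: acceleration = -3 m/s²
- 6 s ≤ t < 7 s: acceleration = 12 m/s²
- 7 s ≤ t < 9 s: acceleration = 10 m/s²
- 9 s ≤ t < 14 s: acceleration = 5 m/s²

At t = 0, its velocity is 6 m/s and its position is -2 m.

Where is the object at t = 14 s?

156.5 m

On each constant-a segment, Δv = aΔt and Δx = v₀Δt + ½aΔt²; chain segment to segment.
0–6 s: v starts 6 m/s; Δx = 6·6 + ½·-3·6² = -18 m; v ends -12 m/s.
6–7 s: v starts -12 m/s; Δx = -12·1 + ½·12·1² = -6 m; v ends 0 m/s.
7–9 s: v starts 0 m/s; Δx = 0·2 + ½·10·2² = 20 m; v ends 20 m/s.
9–14 s: v starts 20 m/s; Δx = 20·5 + ½·5·5² = 162.5 m; v ends 45 m/s.
x(14) = -2 + Σ Δx = 156.5 m.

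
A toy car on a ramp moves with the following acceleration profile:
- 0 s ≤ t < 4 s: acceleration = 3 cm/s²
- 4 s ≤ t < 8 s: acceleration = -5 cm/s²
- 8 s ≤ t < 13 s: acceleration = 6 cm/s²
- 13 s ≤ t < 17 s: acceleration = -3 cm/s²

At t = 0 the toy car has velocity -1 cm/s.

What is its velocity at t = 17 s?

9 cm/s

Δv equals the area under the a-t graph; then v = v₀ + Δv.
0–4 s: 3 × 4 = 12 cm/s
4–8 s: -5 × 4 = -20 cm/s
8–13 s: 6 × 5 = 30 cm/s
13–17 s: -3 × 4 = -12 cm/s
Δv = 10 cm/s, so v(17) = -1 + (10) = 9 cm/s.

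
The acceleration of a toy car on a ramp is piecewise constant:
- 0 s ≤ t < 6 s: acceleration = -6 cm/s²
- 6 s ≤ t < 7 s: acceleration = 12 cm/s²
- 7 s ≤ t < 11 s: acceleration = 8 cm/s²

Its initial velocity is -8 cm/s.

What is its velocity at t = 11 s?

Δv equals the area under the a-t graph; then v = v₀ + Δv.
0–6 s: -6 × 6 = -36 cm/s
6–7 s: 12 × 1 = 12 cm/s
7–11 s: 8 × 4 = 32 cm/s
Δv = 8 cm/s, so v(11) = -8 + (8) = 0 cm/s.

0 cm/s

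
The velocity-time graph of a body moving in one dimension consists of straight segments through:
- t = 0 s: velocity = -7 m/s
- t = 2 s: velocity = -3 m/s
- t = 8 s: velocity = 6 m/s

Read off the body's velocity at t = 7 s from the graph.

On 2–8 s the graph is linear from -3 to 6 m/s: v(7) = -3 + (6 − -3)·(7 − 2)/(8 − 2) = 4.5 m/s.

4.5 m/s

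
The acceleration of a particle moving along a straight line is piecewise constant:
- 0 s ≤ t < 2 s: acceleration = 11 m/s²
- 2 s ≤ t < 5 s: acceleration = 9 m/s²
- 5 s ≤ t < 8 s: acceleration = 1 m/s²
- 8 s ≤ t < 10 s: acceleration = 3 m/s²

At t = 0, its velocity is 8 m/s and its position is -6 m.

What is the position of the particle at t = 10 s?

On each constant-a segment, Δv = aΔt and Δx = v₀Δt + ½aΔt²; chain segment to segment.
0–2 s: v starts 8 m/s; Δx = 8·2 + ½·11·2² = 38 m; v ends 30 m/s.
2–5 s: v starts 30 m/s; Δx = 30·3 + ½·9·3² = 130.5 m; v ends 57 m/s.
5–8 s: v starts 57 m/s; Δx = 57·3 + ½·1·3² = 175.5 m; v ends 60 m/s.
8–10 s: v starts 60 m/s; Δx = 60·2 + ½·3·2² = 126 m; v ends 66 m/s.
x(10) = -6 + Σ Δx = 464 m.

464 m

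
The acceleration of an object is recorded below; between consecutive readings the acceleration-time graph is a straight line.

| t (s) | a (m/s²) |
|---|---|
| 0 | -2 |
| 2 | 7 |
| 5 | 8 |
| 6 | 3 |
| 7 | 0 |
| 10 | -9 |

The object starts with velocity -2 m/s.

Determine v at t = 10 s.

19 m/s

Δv equals the area under the a-t graph; then v = v₀ + Δv.
0–2 s: ½(-2 + 7)(2) = 5 m/s
2–5 s: ½(7 + 8)(3) = 22.5 m/s
5–6 s: ½(8 + 3)(1) = 5.5 m/s
6–7 s: ½(3 + 0)(1) = 1.5 m/s
7–10 s: ½(0 + -9)(3) = -13.5 m/s
Δv = 21 m/s, so v(10) = -2 + (21) = 19 m/s.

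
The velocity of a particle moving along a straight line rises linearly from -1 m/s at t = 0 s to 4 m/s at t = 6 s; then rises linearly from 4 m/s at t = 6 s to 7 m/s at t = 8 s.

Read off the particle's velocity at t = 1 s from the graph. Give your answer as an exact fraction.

On 0–6 s the graph is linear from -1 to 4 m/s: v(1) = -1 + (4 − -1)·(1 − 0)/(6 − 0) = -1/6 m/s.

-1/6 m/s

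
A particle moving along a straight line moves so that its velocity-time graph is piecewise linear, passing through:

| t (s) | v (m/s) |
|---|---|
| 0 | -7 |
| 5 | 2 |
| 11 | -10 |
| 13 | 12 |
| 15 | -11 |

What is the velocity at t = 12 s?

1 m/s

On 11–13 s the graph is linear from -10 to 12 m/s: v(12) = -10 + (12 − -10)·(12 − 11)/(13 − 11) = 1 m/s.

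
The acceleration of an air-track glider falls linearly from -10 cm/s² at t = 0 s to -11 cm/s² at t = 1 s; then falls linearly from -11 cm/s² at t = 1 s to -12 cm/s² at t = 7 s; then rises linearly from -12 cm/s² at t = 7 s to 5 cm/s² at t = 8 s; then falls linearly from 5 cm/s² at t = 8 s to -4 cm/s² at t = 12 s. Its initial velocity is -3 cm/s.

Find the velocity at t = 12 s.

-84 cm/s

Δv equals the area under the a-t graph; then v = v₀ + Δv.
0–1 s: ½(-10 + -11)(1) = -10.5 cm/s
1–7 s: ½(-11 + -12)(6) = -69 cm/s
7–8 s: ½(-12 + 5)(1) = -3.5 cm/s
8–12 s: ½(5 + -4)(4) = 2 cm/s
Δv = -81 cm/s, so v(12) = -3 + (-81) = -84 cm/s.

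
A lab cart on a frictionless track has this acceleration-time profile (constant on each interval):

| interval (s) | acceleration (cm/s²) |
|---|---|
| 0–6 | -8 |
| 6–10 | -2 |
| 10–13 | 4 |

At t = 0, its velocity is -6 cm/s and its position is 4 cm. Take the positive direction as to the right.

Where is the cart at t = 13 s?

-576 cm

On each constant-a segment, Δv = aΔt and Δx = v₀Δt + ½aΔt²; chain segment to segment.
0–6 s: v starts -6 cm/s; Δx = -6·6 + ½·-8·6² = -180 cm; v ends -54 cm/s.
6–10 s: v starts -54 cm/s; Δx = -54·4 + ½·-2·4² = -232 cm; v ends -62 cm/s.
10–13 s: v starts -62 cm/s; Δx = -62·3 + ½·4·3² = -168 cm; v ends -50 cm/s.
x(13) = 4 + Σ Δx = -576 cm.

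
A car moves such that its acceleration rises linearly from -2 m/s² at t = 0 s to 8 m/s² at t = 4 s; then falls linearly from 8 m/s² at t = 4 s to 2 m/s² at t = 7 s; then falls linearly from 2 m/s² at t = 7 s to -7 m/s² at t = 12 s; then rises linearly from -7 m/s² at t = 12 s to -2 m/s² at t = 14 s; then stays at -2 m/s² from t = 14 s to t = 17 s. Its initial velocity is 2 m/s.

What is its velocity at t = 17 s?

1.5 m/s

Δv equals the area under the a-t graph; then v = v₀ + Δv.
0–4 s: ½(-2 + 8)(4) = 12 m/s
4–7 s: ½(8 + 2)(3) = 15 m/s
7–12 s: ½(2 + -7)(5) = -12.5 m/s
12–14 s: ½(-7 + -2)(2) = -9 m/s
14–17 s: -2 × 3 = -6 m/s
Δv = -0.5 m/s, so v(17) = 2 + (-0.5) = 1.5 m/s.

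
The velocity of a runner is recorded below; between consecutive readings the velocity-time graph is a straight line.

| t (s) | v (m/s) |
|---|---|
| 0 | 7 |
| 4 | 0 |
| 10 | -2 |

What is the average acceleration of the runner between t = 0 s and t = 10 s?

Average acceleration = Δv/Δt = (-2 − 7)/(10 − 0) = -0.9 m/s².

-0.9 m/s²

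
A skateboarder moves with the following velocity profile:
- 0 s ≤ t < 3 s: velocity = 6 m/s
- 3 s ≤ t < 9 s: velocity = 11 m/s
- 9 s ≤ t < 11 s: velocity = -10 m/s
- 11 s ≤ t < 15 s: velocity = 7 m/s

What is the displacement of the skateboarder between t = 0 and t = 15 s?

Displacement is the signed area under the v-t curve.
0–3 s: 6 × 3 = 18 m
3–9 s: 11 × 6 = 66 m
9–11 s: -10 × 2 = -20 m
11–15 s: 7 × 4 = 28 m
Net displacement = 92 m

92 m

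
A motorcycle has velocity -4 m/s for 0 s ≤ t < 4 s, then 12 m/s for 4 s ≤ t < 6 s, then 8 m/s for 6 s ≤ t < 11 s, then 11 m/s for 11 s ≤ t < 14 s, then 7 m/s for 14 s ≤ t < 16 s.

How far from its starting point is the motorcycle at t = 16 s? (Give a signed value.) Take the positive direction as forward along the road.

95 m

Net displacement equals the area under the velocity-time graph (areas below the axis count negative).
0–4 s: -4 × 4 = -16 m
4–6 s: 12 × 2 = 24 m
6–11 s: 8 × 5 = 40 m
11–14 s: 11 × 3 = 33 m
14–16 s: 7 × 2 = 14 m
Net displacement = 95 m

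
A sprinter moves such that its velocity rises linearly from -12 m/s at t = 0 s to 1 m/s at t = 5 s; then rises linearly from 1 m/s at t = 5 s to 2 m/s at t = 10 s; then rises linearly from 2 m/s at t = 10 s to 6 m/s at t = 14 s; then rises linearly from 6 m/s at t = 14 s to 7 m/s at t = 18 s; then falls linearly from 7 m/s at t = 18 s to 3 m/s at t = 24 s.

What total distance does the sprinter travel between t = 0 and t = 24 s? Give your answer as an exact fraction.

Total distance travelled is ∫|v| dt — sum the magnitudes of each area piece.
0–5 s: v = 0 at t = 60/13 s; triangle areas 360/13 + 5/26 = 725/26 m
5–10 s: |½(1 + 2)(5)| = 7.5 m
10–14 s: |½(2 + 6)(4)| = 16 m
14–18 s: |½(6 + 7)(4)| = 26 m
18–24 s: |½(7 + 3)(6)| = 30 m
Total distance = 1396/13 m

1396/13 m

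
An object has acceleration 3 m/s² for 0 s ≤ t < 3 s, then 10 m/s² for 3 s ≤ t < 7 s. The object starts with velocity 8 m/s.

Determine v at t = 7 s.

Δv equals the area under the a-t graph; then v = v₀ + Δv.
0–3 s: 3 × 3 = 9 m/s
3–7 s: 10 × 4 = 40 m/s
Δv = 49 m/s, so v(7) = 8 + (49) = 57 m/s.

57 m/s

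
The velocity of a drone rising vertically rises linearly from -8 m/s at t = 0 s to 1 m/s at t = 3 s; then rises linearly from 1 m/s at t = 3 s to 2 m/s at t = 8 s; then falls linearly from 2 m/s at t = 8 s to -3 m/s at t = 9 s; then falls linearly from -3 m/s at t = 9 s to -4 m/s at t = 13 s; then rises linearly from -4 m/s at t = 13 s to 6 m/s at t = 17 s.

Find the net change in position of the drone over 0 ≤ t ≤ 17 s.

-13.5 m

Displacement is the signed area under the v-t curve.
0–3 s: ½(-8 + 1)(3) = -10.5 m
3–8 s: ½(1 + 2)(5) = 7.5 m
8–9 s: ½(2 + -3)(1) = -0.5 m
9–13 s: ½(-3 + -4)(4) = -14 m
13–17 s: ½(-4 + 6)(4) = 4 m
Net displacement = -13.5 m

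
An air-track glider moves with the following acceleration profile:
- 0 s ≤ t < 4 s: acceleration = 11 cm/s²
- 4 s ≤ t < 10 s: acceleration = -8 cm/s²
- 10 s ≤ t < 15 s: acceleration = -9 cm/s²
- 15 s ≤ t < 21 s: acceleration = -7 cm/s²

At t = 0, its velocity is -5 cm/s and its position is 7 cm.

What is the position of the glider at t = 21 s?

On each constant-a segment, Δv = aΔt and Δx = v₀Δt + ½aΔt²; chain segment to segment.
0–4 s: v starts -5 cm/s; Δx = -5·4 + ½·11·4² = 68 cm; v ends 39 cm/s.
4–10 s: v starts 39 cm/s; Δx = 39·6 + ½·-8·6² = 90 cm; v ends -9 cm/s.
10–15 s: v starts -9 cm/s; Δx = -9·5 + ½·-9·5² = -157.5 cm; v ends -54 cm/s.
15–21 s: v starts -54 cm/s; Δx = -54·6 + ½·-7·6² = -450 cm; v ends -96 cm/s.
x(21) = 7 + Σ Δx = -442.5 cm.

-442.5 cm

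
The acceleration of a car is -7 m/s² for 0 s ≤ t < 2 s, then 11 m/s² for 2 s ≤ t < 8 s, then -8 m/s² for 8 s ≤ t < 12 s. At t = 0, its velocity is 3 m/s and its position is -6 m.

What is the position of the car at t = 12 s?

On each constant-a segment, Δv = aΔt and Δx = v₀Δt + ½aΔt²; chain segment to segment.
0–2 s: v starts 3 m/s; Δx = 3·2 + ½·-7·2² = -8 m; v ends -11 m/s.
2–8 s: v starts -11 m/s; Δx = -11·6 + ½·11·6² = 132 m; v ends 55 m/s.
8–12 s: v starts 55 m/s; Δx = 55·4 + ½·-8·4² = 156 m; v ends 23 m/s.
x(12) = -6 + Σ Δx = 274 m.

274 m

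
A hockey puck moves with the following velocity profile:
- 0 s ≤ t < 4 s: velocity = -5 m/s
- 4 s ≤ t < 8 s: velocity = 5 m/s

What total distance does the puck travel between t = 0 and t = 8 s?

40 m

Total distance travelled is ∫|v| dt — sum the magnitudes of each area piece.
0–4 s: |-5| × 4 = 20 m
4–8 s: |5| × 4 = 20 m
Total distance = 40 m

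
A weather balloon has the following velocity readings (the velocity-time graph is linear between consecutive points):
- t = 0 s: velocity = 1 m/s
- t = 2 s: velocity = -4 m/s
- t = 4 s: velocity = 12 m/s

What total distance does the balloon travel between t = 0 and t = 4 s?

Total distance travelled is ∫|v| dt — sum the magnitudes of each area piece.
0–2 s: v = 0 at t = 0.4 s; triangle areas 0.2 + 3.2 = 3.4 m
2–4 s: v = 0 at t = 2.5 s; triangle areas 1 + 9 = 10 m
Total distance = 13.4 m

13.4 m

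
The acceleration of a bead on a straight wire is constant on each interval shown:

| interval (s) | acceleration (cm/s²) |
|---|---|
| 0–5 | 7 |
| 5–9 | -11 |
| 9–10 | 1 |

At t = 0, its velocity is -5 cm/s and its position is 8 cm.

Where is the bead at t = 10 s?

On each constant-a segment, Δv = aΔt and Δx = v₀Δt + ½aΔt²; chain segment to segment.
0–5 s: v starts -5 cm/s; Δx = -5·5 + ½·7·5² = 62.5 cm; v ends 30 cm/s.
5–9 s: v starts 30 cm/s; Δx = 30·4 + ½·-11·4² = 32 cm; v ends -14 cm/s.
9–10 s: v starts -14 cm/s; Δx = -14·1 + ½·1·1² = -13.5 cm; v ends -13 cm/s.
x(10) = 8 + Σ Δx = 89 cm.

89 cm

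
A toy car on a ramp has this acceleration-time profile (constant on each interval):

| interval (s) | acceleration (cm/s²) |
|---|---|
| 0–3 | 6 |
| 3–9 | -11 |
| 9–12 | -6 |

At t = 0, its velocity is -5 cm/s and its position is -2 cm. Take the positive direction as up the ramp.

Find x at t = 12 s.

On each constant-a segment, Δv = aΔt and Δx = v₀Δt + ½aΔt²; chain segment to segment.
0–3 s: v starts -5 cm/s; Δx = -5·3 + ½·6·3² = 12 cm; v ends 13 cm/s.
3–9 s: v starts 13 cm/s; Δx = 13·6 + ½·-11·6² = -120 cm; v ends -53 cm/s.
9–12 s: v starts -53 cm/s; Δx = -53·3 + ½·-6·3² = -186 cm; v ends -71 cm/s.
x(12) = -2 + Σ Δx = -296 cm.

-296 cm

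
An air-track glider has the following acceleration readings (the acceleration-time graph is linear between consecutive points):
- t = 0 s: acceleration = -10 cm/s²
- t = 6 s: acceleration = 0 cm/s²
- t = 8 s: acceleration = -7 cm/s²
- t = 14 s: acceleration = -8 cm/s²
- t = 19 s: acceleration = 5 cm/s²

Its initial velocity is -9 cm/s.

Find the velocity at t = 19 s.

-98.5 cm/s

Δv equals the area under the a-t graph; then v = v₀ + Δv.
0–6 s: ½(-10 + 0)(6) = -30 cm/s
6–8 s: ½(0 + -7)(2) = -7 cm/s
8–14 s: ½(-7 + -8)(6) = -45 cm/s
14–19 s: ½(-8 + 5)(5) = -7.5 cm/s
Δv = -89.5 cm/s, so v(19) = -9 + (-89.5) = -98.5 cm/s.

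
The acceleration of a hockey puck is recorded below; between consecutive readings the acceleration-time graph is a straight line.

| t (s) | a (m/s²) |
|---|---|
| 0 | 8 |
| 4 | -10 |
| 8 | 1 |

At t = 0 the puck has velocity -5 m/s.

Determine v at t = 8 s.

Δv equals the area under the a-t graph; then v = v₀ + Δv.
0–4 s: ½(8 + -10)(4) = -4 m/s
4–8 s: ½(-10 + 1)(4) = -18 m/s
Δv = -22 m/s, so v(8) = -5 + (-22) = -27 m/s.

-27 m/s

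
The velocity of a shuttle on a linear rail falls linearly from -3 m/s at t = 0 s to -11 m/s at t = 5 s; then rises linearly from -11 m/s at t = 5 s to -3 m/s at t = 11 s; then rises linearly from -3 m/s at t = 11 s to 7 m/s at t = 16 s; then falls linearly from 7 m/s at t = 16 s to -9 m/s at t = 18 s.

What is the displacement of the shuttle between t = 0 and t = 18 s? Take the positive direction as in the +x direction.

Net displacement equals the area under the velocity-time graph (areas below the axis count negative).
0–5 s: ½(-3 + -11)(5) = -35 m
5–11 s: ½(-11 + -3)(6) = -42 m
11–16 s: ½(-3 + 7)(5) = 10 m
16–18 s: ½(7 + -9)(2) = -2 m
Net displacement = -69 m

-69 m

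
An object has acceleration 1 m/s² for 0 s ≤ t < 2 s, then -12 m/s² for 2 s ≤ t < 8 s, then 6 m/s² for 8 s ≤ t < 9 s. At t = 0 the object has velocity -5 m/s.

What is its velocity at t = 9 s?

Δv equals the area under the a-t graph; then v = v₀ + Δv.
0–2 s: 1 × 2 = 2 m/s
2–8 s: -12 × 6 = -72 m/s
8–9 s: 6 × 1 = 6 m/s
Δv = -64 m/s, so v(9) = -5 + (-64) = -69 m/s.

-69 m/s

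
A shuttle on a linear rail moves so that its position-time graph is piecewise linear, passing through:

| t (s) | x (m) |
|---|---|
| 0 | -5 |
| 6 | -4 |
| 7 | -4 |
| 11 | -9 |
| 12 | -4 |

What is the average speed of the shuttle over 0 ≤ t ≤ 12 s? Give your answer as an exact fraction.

Average speed = (total path length)/(elapsed time); on a piecewise-linear x-t graph the path length is Σ|Δx|.
0–6 s: |Δx| = |-4 − -5| = 1 m
6–7 s: |Δx| = |-4 − -4| = 0 m
7–11 s: |Δx| = |-9 − -4| = 5 m
11–12 s: |Δx| = |-4 − -9| = 5 m
Total path = 11 m; average speed = 11/12 = 11/12 m/s.

11/12 m/s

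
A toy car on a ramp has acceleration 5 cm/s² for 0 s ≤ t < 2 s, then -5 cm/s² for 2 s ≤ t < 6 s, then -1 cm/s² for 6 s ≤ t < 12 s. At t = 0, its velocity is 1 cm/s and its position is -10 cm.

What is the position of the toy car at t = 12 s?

-66 cm

On each constant-a segment, Δv = aΔt and Δx = v₀Δt + ½aΔt²; chain segment to segment.
0–2 s: v starts 1 cm/s; Δx = 1·2 + ½·5·2² = 12 cm; v ends 11 cm/s.
2–6 s: v starts 11 cm/s; Δx = 11·4 + ½·-5·4² = 4 cm; v ends -9 cm/s.
6–12 s: v starts -9 cm/s; Δx = -9·6 + ½·-1·6² = -72 cm; v ends -15 cm/s.
x(12) = -10 + Σ Δx = -66 cm.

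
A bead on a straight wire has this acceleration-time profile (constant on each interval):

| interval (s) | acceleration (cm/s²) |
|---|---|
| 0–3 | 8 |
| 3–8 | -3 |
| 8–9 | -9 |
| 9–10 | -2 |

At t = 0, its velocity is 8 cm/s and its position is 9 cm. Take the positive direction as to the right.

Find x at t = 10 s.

211 cm

On each constant-a segment, Δv = aΔt and Δx = v₀Δt + ½aΔt²; chain segment to segment.
0–3 s: v starts 8 cm/s; Δx = 8·3 + ½·8·3² = 60 cm; v ends 32 cm/s.
3–8 s: v starts 32 cm/s; Δx = 32·5 + ½·-3·5² = 122.5 cm; v ends 17 cm/s.
8–9 s: v starts 17 cm/s; Δx = 17·1 + ½·-9·1² = 12.5 cm; v ends 8 cm/s.
9–10 s: v starts 8 cm/s; Δx = 8·1 + ½·-2·1² = 7 cm; v ends 6 cm/s.
x(10) = 9 + Σ Δx = 211 cm.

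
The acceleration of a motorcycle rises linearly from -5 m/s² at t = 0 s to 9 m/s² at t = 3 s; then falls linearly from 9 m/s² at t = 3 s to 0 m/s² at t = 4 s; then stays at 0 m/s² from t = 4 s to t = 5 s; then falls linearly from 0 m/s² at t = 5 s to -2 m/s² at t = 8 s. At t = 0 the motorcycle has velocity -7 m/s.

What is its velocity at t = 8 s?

Δv equals the area under the a-t graph; then v = v₀ + Δv.
0–3 s: ½(-5 + 9)(3) = 6 m/s
3–4 s: ½(9 + 0)(1) = 4.5 m/s
4–5 s: 0 × 1 = 0 m/s
5–8 s: ½(0 + -2)(3) = -3 m/s
Δv = 7.5 m/s, so v(8) = -7 + (7.5) = 0.5 m/s.

0.5 m/s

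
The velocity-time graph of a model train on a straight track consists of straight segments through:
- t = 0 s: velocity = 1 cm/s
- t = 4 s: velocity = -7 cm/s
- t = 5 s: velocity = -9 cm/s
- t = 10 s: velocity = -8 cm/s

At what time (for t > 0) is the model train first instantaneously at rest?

t = 0.5 s

v changes sign on 0–4 s (from 1 to -7); the graph is linear there, so v = 0 at t = 0 + (-1)·(4 − 0)/(-7 − 1) = 0.5 s.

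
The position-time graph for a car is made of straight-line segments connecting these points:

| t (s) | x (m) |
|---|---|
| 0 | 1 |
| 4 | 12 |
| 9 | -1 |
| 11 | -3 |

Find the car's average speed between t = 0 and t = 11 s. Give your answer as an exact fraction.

Average speed = (total path length)/(elapsed time); on a piecewise-linear x-t graph the path length is Σ|Δx|.
0–4 s: |Δx| = |12 − 1| = 11 m
4–9 s: |Δx| = |-1 − 12| = 13 m
9–11 s: |Δx| = |-3 − -1| = 2 m
Total path = 26 m; average speed = 26/11 = 26/11 m/s.

26/11 m/s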